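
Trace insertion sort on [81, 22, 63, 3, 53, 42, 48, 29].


Initial: [81, 22, 63, 3, 53, 42, 48, 29]
Insert 22: [22, 81, 63, 3, 53, 42, 48, 29]
Insert 63: [22, 63, 81, 3, 53, 42, 48, 29]
Insert 3: [3, 22, 63, 81, 53, 42, 48, 29]
Insert 53: [3, 22, 53, 63, 81, 42, 48, 29]
Insert 42: [3, 22, 42, 53, 63, 81, 48, 29]
Insert 48: [3, 22, 42, 48, 53, 63, 81, 29]
Insert 29: [3, 22, 29, 42, 48, 53, 63, 81]

Sorted: [3, 22, 29, 42, 48, 53, 63, 81]


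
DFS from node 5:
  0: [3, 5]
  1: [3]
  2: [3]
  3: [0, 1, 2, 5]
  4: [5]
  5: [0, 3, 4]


Visit 5, push [4, 3, 0]
Visit 0, push [3]
Visit 3, push [2, 1]
Visit 1, push []
Visit 2, push []
Visit 4, push []

DFS order: [5, 0, 3, 1, 2, 4]


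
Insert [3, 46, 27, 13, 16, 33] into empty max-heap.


Insert 3: [3]
Insert 46: [46, 3]
Insert 27: [46, 3, 27]
Insert 13: [46, 13, 27, 3]
Insert 16: [46, 16, 27, 3, 13]
Insert 33: [46, 16, 33, 3, 13, 27]

Final heap: [46, 16, 33, 3, 13, 27]


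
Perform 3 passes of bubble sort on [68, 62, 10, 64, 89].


Initial: [68, 62, 10, 64, 89]
Pass 1: [62, 10, 64, 68, 89] (3 swaps)
Pass 2: [10, 62, 64, 68, 89] (1 swaps)
Pass 3: [10, 62, 64, 68, 89] (0 swaps)

After 3 passes: [10, 62, 64, 68, 89]


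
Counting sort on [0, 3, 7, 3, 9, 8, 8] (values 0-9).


Input: [0, 3, 7, 3, 9, 8, 8]
Counts: [1, 0, 0, 2, 0, 0, 0, 1, 2, 1]

Sorted: [0, 3, 3, 7, 8, 8, 9]


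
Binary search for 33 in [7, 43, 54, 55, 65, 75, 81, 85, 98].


Step 1: lo=0, hi=8, mid=4, val=65
Step 2: lo=0, hi=3, mid=1, val=43
Step 3: lo=0, hi=0, mid=0, val=7

Not found


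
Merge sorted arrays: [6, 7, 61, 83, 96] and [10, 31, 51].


Take 6 from A
Take 7 from A
Take 10 from B
Take 31 from B
Take 51 from B

Merged: [6, 7, 10, 31, 51, 61, 83, 96]


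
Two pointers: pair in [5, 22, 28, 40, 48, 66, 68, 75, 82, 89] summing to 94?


lo=0(5)+hi=9(89)=94

Yes: 5+89=94


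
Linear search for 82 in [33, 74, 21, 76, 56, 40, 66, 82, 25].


i=0: 33!=82
i=1: 74!=82
i=2: 21!=82
i=3: 76!=82
i=4: 56!=82
i=5: 40!=82
i=6: 66!=82
i=7: 82==82 found!

Found at 7, 8 comps


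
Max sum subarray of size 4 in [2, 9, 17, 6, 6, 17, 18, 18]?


[0:4]: 34
[1:5]: 38
[2:6]: 46
[3:7]: 47
[4:8]: 59

Max: 59 at [4:8]


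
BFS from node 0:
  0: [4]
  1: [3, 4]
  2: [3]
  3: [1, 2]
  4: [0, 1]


Visit 0, enqueue [4]
Visit 4, enqueue [1]
Visit 1, enqueue [3]
Visit 3, enqueue [2]
Visit 2, enqueue []

BFS order: [0, 4, 1, 3, 2]


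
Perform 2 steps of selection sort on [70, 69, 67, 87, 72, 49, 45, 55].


Initial: [70, 69, 67, 87, 72, 49, 45, 55]
Step 1: min=45 at 6
  Swap: [45, 69, 67, 87, 72, 49, 70, 55]
Step 2: min=49 at 5
  Swap: [45, 49, 67, 87, 72, 69, 70, 55]

After 2 steps: [45, 49, 67, 87, 72, 69, 70, 55]


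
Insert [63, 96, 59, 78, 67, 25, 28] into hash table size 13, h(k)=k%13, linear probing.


Insert 63: h=11 -> slot 11
Insert 96: h=5 -> slot 5
Insert 59: h=7 -> slot 7
Insert 78: h=0 -> slot 0
Insert 67: h=2 -> slot 2
Insert 25: h=12 -> slot 12
Insert 28: h=2, 1 probes -> slot 3

Table: [78, None, 67, 28, None, 96, None, 59, None, None, None, 63, 25]


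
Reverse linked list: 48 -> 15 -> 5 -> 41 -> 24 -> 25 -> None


Step 1: curr=48, set curr.next=prev(None) | reversed so far: 48
Step 2: curr=15, set curr.next=prev(48) | reversed so far: 15 -> 48
Step 3: curr=5, set curr.next=prev(15) | reversed so far: 5 -> 15 -> 48
Step 4: curr=41, set curr.next=prev(5) | reversed so far: 41 -> 5 -> 15 -> 48
Step 5: curr=24, set curr.next=prev(41) | reversed so far: 24 -> 41 -> 5 -> 15 -> 48
Step 6: curr=25, set curr.next=prev(24) | reversed so far: 25 -> 24 -> 41 -> 5 -> 15 -> 48

25 -> 24 -> 41 -> 5 -> 15 -> 48 -> None


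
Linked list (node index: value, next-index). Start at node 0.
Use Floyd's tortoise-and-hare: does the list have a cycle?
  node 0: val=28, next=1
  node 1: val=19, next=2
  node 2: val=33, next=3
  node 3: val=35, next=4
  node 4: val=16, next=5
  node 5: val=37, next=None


Floyd's tortoise (slow, +1) and hare (fast, +2):
  init: slow=0, fast=0
  step 1: slow=1, fast=2
  step 2: slow=2, fast=4
  step 3: fast 4->5->None, no cycle

Cycle: no


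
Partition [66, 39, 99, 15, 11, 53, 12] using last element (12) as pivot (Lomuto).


Pivot: 12
  11 <= 12: swap -> [11, 39, 99, 15, 66, 53, 12]
Place pivot at 1: [11, 12, 99, 15, 66, 53, 39]

Partitioned: [11, 12, 99, 15, 66, 53, 39]


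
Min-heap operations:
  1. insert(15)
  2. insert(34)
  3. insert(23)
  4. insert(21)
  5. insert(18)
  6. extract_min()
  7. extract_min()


insert(15) -> [15]
insert(34) -> [15, 34]
insert(23) -> [15, 34, 23]
insert(21) -> [15, 21, 23, 34]
insert(18) -> [15, 18, 23, 34, 21]
extract_min()->15, [18, 21, 23, 34]
extract_min()->18, [21, 34, 23]

Final heap: [21, 34, 23]


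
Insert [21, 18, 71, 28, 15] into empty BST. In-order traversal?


Insert 21: root
Insert 18: L from 21
Insert 71: R from 21
Insert 28: R from 21 -> L from 71
Insert 15: L from 21 -> L from 18

In-order: [15, 18, 21, 28, 71]


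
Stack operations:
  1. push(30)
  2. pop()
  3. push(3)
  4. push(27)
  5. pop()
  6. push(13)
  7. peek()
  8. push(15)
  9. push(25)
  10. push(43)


push(30) -> [30]
pop()->30, []
push(3) -> [3]
push(27) -> [3, 27]
pop()->27, [3]
push(13) -> [3, 13]
peek()->13
push(15) -> [3, 13, 15]
push(25) -> [3, 13, 15, 25]
push(43) -> [3, 13, 15, 25, 43]

Final stack: [3, 13, 15, 25, 43]


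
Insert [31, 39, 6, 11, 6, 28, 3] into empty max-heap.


Insert 31: [31]
Insert 39: [39, 31]
Insert 6: [39, 31, 6]
Insert 11: [39, 31, 6, 11]
Insert 6: [39, 31, 6, 11, 6]
Insert 28: [39, 31, 28, 11, 6, 6]
Insert 3: [39, 31, 28, 11, 6, 6, 3]

Final heap: [39, 31, 28, 11, 6, 6, 3]


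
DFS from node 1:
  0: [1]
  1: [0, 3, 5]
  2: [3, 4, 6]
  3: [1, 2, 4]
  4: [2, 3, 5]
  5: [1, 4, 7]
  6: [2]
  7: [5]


Visit 1, push [5, 3, 0]
Visit 0, push []
Visit 3, push [4, 2]
Visit 2, push [6, 4]
Visit 4, push [5]
Visit 5, push [7]
Visit 7, push []
Visit 6, push []

DFS order: [1, 0, 3, 2, 4, 5, 7, 6]


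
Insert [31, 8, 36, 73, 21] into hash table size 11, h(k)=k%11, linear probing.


Insert 31: h=9 -> slot 9
Insert 8: h=8 -> slot 8
Insert 36: h=3 -> slot 3
Insert 73: h=7 -> slot 7
Insert 21: h=10 -> slot 10

Table: [None, None, None, 36, None, None, None, 73, 8, 31, 21]


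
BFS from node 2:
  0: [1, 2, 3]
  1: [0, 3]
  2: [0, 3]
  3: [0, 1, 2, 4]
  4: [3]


Visit 2, enqueue [0, 3]
Visit 0, enqueue [1]
Visit 3, enqueue [4]
Visit 1, enqueue []
Visit 4, enqueue []

BFS order: [2, 0, 3, 1, 4]


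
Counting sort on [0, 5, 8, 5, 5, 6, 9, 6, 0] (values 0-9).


Input: [0, 5, 8, 5, 5, 6, 9, 6, 0]
Counts: [2, 0, 0, 0, 0, 3, 2, 0, 1, 1]

Sorted: [0, 0, 5, 5, 5, 6, 6, 8, 9]


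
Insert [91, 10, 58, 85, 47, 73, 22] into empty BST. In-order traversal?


Insert 91: root
Insert 10: L from 91
Insert 58: L from 91 -> R from 10
Insert 85: L from 91 -> R from 10 -> R from 58
Insert 47: L from 91 -> R from 10 -> L from 58
Insert 73: L from 91 -> R from 10 -> R from 58 -> L from 85
Insert 22: L from 91 -> R from 10 -> L from 58 -> L from 47

In-order: [10, 22, 47, 58, 73, 85, 91]


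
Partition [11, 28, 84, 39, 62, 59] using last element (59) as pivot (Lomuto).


Pivot: 59
  11 <= 59: advance i (no swap)
  28 <= 59: advance i (no swap)
  39 <= 59: swap -> [11, 28, 39, 84, 62, 59]
Place pivot at 3: [11, 28, 39, 59, 62, 84]

Partitioned: [11, 28, 39, 59, 62, 84]


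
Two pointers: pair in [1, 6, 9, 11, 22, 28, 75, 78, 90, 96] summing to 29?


lo=0(1)+hi=9(96)=97
lo=0(1)+hi=8(90)=91
lo=0(1)+hi=7(78)=79
lo=0(1)+hi=6(75)=76
lo=0(1)+hi=5(28)=29

Yes: 1+28=29


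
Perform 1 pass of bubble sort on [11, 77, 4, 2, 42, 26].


Initial: [11, 77, 4, 2, 42, 26]
Pass 1: [11, 4, 2, 42, 26, 77] (4 swaps)

After 1 pass: [11, 4, 2, 42, 26, 77]


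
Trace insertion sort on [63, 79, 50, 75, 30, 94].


Initial: [63, 79, 50, 75, 30, 94]
Insert 79: [63, 79, 50, 75, 30, 94]
Insert 50: [50, 63, 79, 75, 30, 94]
Insert 75: [50, 63, 75, 79, 30, 94]
Insert 30: [30, 50, 63, 75, 79, 94]
Insert 94: [30, 50, 63, 75, 79, 94]

Sorted: [30, 50, 63, 75, 79, 94]


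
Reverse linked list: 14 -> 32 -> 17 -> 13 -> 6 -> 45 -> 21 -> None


Step 1: curr=14, set curr.next=prev(None) | reversed so far: 14
Step 2: curr=32, set curr.next=prev(14) | reversed so far: 32 -> 14
Step 3: curr=17, set curr.next=prev(32) | reversed so far: 17 -> 32 -> 14
Step 4: curr=13, set curr.next=prev(17) | reversed so far: 13 -> 17 -> 32 -> 14
Step 5: curr=6, set curr.next=prev(13) | reversed so far: 6 -> 13 -> 17 -> 32 -> 14
Step 6: curr=45, set curr.next=prev(6) | reversed so far: 45 -> 6 -> 13 -> 17 -> 32 -> 14
Step 7: curr=21, set curr.next=prev(45) | reversed so far: 21 -> 45 -> 6 -> 13 -> 17 -> 32 -> 14

21 -> 45 -> 6 -> 13 -> 17 -> 32 -> 14 -> None


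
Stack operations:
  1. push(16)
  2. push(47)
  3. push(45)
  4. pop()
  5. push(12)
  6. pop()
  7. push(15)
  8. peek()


push(16) -> [16]
push(47) -> [16, 47]
push(45) -> [16, 47, 45]
pop()->45, [16, 47]
push(12) -> [16, 47, 12]
pop()->12, [16, 47]
push(15) -> [16, 47, 15]
peek()->15

Final stack: [16, 47, 15]


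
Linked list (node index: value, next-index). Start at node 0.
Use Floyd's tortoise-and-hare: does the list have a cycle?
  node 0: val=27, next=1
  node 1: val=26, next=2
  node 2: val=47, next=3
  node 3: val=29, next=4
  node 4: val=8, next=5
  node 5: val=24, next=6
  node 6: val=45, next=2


Floyd's tortoise (slow, +1) and hare (fast, +2):
  init: slow=0, fast=0
  step 1: slow=1, fast=2
  step 2: slow=2, fast=4
  step 3: slow=3, fast=6
  step 4: slow=4, fast=3
  step 5: slow=5, fast=5
  slow == fast at node 5: cycle detected

Cycle: yes


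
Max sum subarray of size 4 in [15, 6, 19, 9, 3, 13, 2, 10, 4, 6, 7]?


[0:4]: 49
[1:5]: 37
[2:6]: 44
[3:7]: 27
[4:8]: 28
[5:9]: 29
[6:10]: 22
[7:11]: 27

Max: 49 at [0:4]


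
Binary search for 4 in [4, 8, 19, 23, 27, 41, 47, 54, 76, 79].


Step 1: lo=0, hi=9, mid=4, val=27
Step 2: lo=0, hi=3, mid=1, val=8
Step 3: lo=0, hi=0, mid=0, val=4

Found at index 0


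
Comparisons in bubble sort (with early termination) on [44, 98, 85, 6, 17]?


Algorithm: bubble sort (with early termination)
Input: [44, 98, 85, 6, 17]
Sorted: [6, 17, 44, 85, 98]

10


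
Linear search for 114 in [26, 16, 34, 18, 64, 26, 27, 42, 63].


i=0: 26!=114
i=1: 16!=114
i=2: 34!=114
i=3: 18!=114
i=4: 64!=114
i=5: 26!=114
i=6: 27!=114
i=7: 42!=114
i=8: 63!=114

Not found, 9 comps


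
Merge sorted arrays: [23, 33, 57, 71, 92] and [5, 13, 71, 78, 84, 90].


Take 5 from B
Take 13 from B
Take 23 from A
Take 33 from A
Take 57 from A
Take 71 from A
Take 71 from B
Take 78 from B
Take 84 from B
Take 90 from B

Merged: [5, 13, 23, 33, 57, 71, 71, 78, 84, 90, 92]


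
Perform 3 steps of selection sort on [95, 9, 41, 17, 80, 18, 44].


Initial: [95, 9, 41, 17, 80, 18, 44]
Step 1: min=9 at 1
  Swap: [9, 95, 41, 17, 80, 18, 44]
Step 2: min=17 at 3
  Swap: [9, 17, 41, 95, 80, 18, 44]
Step 3: min=18 at 5
  Swap: [9, 17, 18, 95, 80, 41, 44]

After 3 steps: [9, 17, 18, 95, 80, 41, 44]


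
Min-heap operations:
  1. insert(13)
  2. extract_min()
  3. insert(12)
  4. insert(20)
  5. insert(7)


insert(13) -> [13]
extract_min()->13, []
insert(12) -> [12]
insert(20) -> [12, 20]
insert(7) -> [7, 20, 12]

Final heap: [7, 20, 12]


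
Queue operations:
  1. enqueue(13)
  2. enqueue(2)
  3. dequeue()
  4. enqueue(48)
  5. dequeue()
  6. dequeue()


enqueue(13) -> [13]
enqueue(2) -> [13, 2]
dequeue()->13, [2]
enqueue(48) -> [2, 48]
dequeue()->2, [48]
dequeue()->48, []

Final queue: []


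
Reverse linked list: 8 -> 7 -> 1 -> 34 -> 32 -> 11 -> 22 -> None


Step 1: curr=8, set curr.next=prev(None) | reversed so far: 8
Step 2: curr=7, set curr.next=prev(8) | reversed so far: 7 -> 8
Step 3: curr=1, set curr.next=prev(7) | reversed so far: 1 -> 7 -> 8
Step 4: curr=34, set curr.next=prev(1) | reversed so far: 34 -> 1 -> 7 -> 8
Step 5: curr=32, set curr.next=prev(34) | reversed so far: 32 -> 34 -> 1 -> 7 -> 8
Step 6: curr=11, set curr.next=prev(32) | reversed so far: 11 -> 32 -> 34 -> 1 -> 7 -> 8
Step 7: curr=22, set curr.next=prev(11) | reversed so far: 22 -> 11 -> 32 -> 34 -> 1 -> 7 -> 8

22 -> 11 -> 32 -> 34 -> 1 -> 7 -> 8 -> None


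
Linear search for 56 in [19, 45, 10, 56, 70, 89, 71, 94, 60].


i=0: 19!=56
i=1: 45!=56
i=2: 10!=56
i=3: 56==56 found!

Found at 3, 4 comps


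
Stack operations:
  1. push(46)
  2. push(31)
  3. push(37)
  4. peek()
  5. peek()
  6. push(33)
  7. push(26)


push(46) -> [46]
push(31) -> [46, 31]
push(37) -> [46, 31, 37]
peek()->37
peek()->37
push(33) -> [46, 31, 37, 33]
push(26) -> [46, 31, 37, 33, 26]

Final stack: [46, 31, 37, 33, 26]


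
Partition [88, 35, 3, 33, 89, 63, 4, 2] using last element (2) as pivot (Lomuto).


Pivot: 2
Place pivot at 0: [2, 35, 3, 33, 89, 63, 4, 88]

Partitioned: [2, 35, 3, 33, 89, 63, 4, 88]


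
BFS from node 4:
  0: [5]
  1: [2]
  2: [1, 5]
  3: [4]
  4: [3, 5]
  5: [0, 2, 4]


Visit 4, enqueue [3, 5]
Visit 3, enqueue []
Visit 5, enqueue [0, 2]
Visit 0, enqueue []
Visit 2, enqueue [1]
Visit 1, enqueue []

BFS order: [4, 3, 5, 0, 2, 1]


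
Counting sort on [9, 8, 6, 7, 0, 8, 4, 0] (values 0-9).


Input: [9, 8, 6, 7, 0, 8, 4, 0]
Counts: [2, 0, 0, 0, 1, 0, 1, 1, 2, 1]

Sorted: [0, 0, 4, 6, 7, 8, 8, 9]


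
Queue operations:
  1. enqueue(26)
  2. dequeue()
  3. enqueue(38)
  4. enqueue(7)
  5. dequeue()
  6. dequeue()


enqueue(26) -> [26]
dequeue()->26, []
enqueue(38) -> [38]
enqueue(7) -> [38, 7]
dequeue()->38, [7]
dequeue()->7, []

Final queue: []


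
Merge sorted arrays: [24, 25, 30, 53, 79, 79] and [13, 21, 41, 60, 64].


Take 13 from B
Take 21 from B
Take 24 from A
Take 25 from A
Take 30 from A
Take 41 from B
Take 53 from A
Take 60 from B
Take 64 from B

Merged: [13, 21, 24, 25, 30, 41, 53, 60, 64, 79, 79]


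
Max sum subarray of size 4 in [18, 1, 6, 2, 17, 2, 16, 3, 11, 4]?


[0:4]: 27
[1:5]: 26
[2:6]: 27
[3:7]: 37
[4:8]: 38
[5:9]: 32
[6:10]: 34

Max: 38 at [4:8]


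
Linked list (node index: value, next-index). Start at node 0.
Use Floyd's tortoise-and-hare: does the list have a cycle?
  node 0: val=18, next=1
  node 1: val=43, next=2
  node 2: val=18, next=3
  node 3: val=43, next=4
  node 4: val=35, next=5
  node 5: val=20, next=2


Floyd's tortoise (slow, +1) and hare (fast, +2):
  init: slow=0, fast=0
  step 1: slow=1, fast=2
  step 2: slow=2, fast=4
  step 3: slow=3, fast=2
  step 4: slow=4, fast=4
  slow == fast at node 4: cycle detected

Cycle: yes


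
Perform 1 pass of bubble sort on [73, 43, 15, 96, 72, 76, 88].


Initial: [73, 43, 15, 96, 72, 76, 88]
Pass 1: [43, 15, 73, 72, 76, 88, 96] (5 swaps)

After 1 pass: [43, 15, 73, 72, 76, 88, 96]


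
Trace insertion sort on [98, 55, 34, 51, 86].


Initial: [98, 55, 34, 51, 86]
Insert 55: [55, 98, 34, 51, 86]
Insert 34: [34, 55, 98, 51, 86]
Insert 51: [34, 51, 55, 98, 86]
Insert 86: [34, 51, 55, 86, 98]

Sorted: [34, 51, 55, 86, 98]


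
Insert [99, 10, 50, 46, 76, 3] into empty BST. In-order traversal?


Insert 99: root
Insert 10: L from 99
Insert 50: L from 99 -> R from 10
Insert 46: L from 99 -> R from 10 -> L from 50
Insert 76: L from 99 -> R from 10 -> R from 50
Insert 3: L from 99 -> L from 10

In-order: [3, 10, 46, 50, 76, 99]


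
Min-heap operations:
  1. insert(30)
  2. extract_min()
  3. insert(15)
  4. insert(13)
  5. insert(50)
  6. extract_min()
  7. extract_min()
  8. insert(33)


insert(30) -> [30]
extract_min()->30, []
insert(15) -> [15]
insert(13) -> [13, 15]
insert(50) -> [13, 15, 50]
extract_min()->13, [15, 50]
extract_min()->15, [50]
insert(33) -> [33, 50]

Final heap: [33, 50]


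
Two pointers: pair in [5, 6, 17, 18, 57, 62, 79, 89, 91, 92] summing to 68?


lo=0(5)+hi=9(92)=97
lo=0(5)+hi=8(91)=96
lo=0(5)+hi=7(89)=94
lo=0(5)+hi=6(79)=84
lo=0(5)+hi=5(62)=67
lo=1(6)+hi=5(62)=68

Yes: 6+62=68


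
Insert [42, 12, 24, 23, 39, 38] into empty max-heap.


Insert 42: [42]
Insert 12: [42, 12]
Insert 24: [42, 12, 24]
Insert 23: [42, 23, 24, 12]
Insert 39: [42, 39, 24, 12, 23]
Insert 38: [42, 39, 38, 12, 23, 24]

Final heap: [42, 39, 38, 12, 23, 24]


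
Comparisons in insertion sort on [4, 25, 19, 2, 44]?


Algorithm: insertion sort
Input: [4, 25, 19, 2, 44]
Sorted: [2, 4, 19, 25, 44]

7


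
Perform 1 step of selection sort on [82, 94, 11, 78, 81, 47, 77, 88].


Initial: [82, 94, 11, 78, 81, 47, 77, 88]
Step 1: min=11 at 2
  Swap: [11, 94, 82, 78, 81, 47, 77, 88]

After 1 step: [11, 94, 82, 78, 81, 47, 77, 88]


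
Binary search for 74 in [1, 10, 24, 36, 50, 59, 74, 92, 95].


Step 1: lo=0, hi=8, mid=4, val=50
Step 2: lo=5, hi=8, mid=6, val=74

Found at index 6


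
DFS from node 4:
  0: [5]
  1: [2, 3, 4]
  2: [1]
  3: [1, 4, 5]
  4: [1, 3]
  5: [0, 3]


Visit 4, push [3, 1]
Visit 1, push [3, 2]
Visit 2, push []
Visit 3, push [5]
Visit 5, push [0]
Visit 0, push []

DFS order: [4, 1, 2, 3, 5, 0]


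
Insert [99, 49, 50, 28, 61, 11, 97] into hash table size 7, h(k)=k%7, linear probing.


Insert 99: h=1 -> slot 1
Insert 49: h=0 -> slot 0
Insert 50: h=1, 1 probes -> slot 2
Insert 28: h=0, 3 probes -> slot 3
Insert 61: h=5 -> slot 5
Insert 11: h=4 -> slot 4
Insert 97: h=6 -> slot 6

Table: [49, 99, 50, 28, 11, 61, 97]


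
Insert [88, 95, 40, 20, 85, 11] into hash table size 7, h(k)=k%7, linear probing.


Insert 88: h=4 -> slot 4
Insert 95: h=4, 1 probes -> slot 5
Insert 40: h=5, 1 probes -> slot 6
Insert 20: h=6, 1 probes -> slot 0
Insert 85: h=1 -> slot 1
Insert 11: h=4, 5 probes -> slot 2

Table: [20, 85, 11, None, 88, 95, 40]


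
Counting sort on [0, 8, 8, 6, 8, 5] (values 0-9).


Input: [0, 8, 8, 6, 8, 5]
Counts: [1, 0, 0, 0, 0, 1, 1, 0, 3, 0]

Sorted: [0, 5, 6, 8, 8, 8]


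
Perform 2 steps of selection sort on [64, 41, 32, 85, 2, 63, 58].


Initial: [64, 41, 32, 85, 2, 63, 58]
Step 1: min=2 at 4
  Swap: [2, 41, 32, 85, 64, 63, 58]
Step 2: min=32 at 2
  Swap: [2, 32, 41, 85, 64, 63, 58]

After 2 steps: [2, 32, 41, 85, 64, 63, 58]


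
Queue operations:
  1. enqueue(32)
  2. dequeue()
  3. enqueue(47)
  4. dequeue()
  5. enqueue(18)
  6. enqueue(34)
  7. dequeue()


enqueue(32) -> [32]
dequeue()->32, []
enqueue(47) -> [47]
dequeue()->47, []
enqueue(18) -> [18]
enqueue(34) -> [18, 34]
dequeue()->18, [34]

Final queue: [34]


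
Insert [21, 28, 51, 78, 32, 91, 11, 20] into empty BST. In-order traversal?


Insert 21: root
Insert 28: R from 21
Insert 51: R from 21 -> R from 28
Insert 78: R from 21 -> R from 28 -> R from 51
Insert 32: R from 21 -> R from 28 -> L from 51
Insert 91: R from 21 -> R from 28 -> R from 51 -> R from 78
Insert 11: L from 21
Insert 20: L from 21 -> R from 11

In-order: [11, 20, 21, 28, 32, 51, 78, 91]


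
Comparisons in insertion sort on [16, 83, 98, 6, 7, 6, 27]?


Algorithm: insertion sort
Input: [16, 83, 98, 6, 7, 6, 27]
Sorted: [6, 6, 7, 16, 27, 83, 98]

17


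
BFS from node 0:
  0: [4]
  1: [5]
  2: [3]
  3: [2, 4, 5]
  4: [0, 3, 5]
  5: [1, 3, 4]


Visit 0, enqueue [4]
Visit 4, enqueue [3, 5]
Visit 3, enqueue [2]
Visit 5, enqueue [1]
Visit 2, enqueue []
Visit 1, enqueue []

BFS order: [0, 4, 3, 5, 2, 1]


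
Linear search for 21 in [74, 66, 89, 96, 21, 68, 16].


i=0: 74!=21
i=1: 66!=21
i=2: 89!=21
i=3: 96!=21
i=4: 21==21 found!

Found at 4, 5 comps


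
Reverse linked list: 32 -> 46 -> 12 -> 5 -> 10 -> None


Step 1: curr=32, set curr.next=prev(None) | reversed so far: 32
Step 2: curr=46, set curr.next=prev(32) | reversed so far: 46 -> 32
Step 3: curr=12, set curr.next=prev(46) | reversed so far: 12 -> 46 -> 32
Step 4: curr=5, set curr.next=prev(12) | reversed so far: 5 -> 12 -> 46 -> 32
Step 5: curr=10, set curr.next=prev(5) | reversed so far: 10 -> 5 -> 12 -> 46 -> 32

10 -> 5 -> 12 -> 46 -> 32 -> None


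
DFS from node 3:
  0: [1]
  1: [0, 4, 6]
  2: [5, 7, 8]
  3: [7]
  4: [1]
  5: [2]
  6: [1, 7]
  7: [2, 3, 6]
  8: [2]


Visit 3, push [7]
Visit 7, push [6, 2]
Visit 2, push [8, 5]
Visit 5, push []
Visit 8, push []
Visit 6, push [1]
Visit 1, push [4, 0]
Visit 0, push []
Visit 4, push []

DFS order: [3, 7, 2, 5, 8, 6, 1, 0, 4]


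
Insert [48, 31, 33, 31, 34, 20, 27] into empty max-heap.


Insert 48: [48]
Insert 31: [48, 31]
Insert 33: [48, 31, 33]
Insert 31: [48, 31, 33, 31]
Insert 34: [48, 34, 33, 31, 31]
Insert 20: [48, 34, 33, 31, 31, 20]
Insert 27: [48, 34, 33, 31, 31, 20, 27]

Final heap: [48, 34, 33, 31, 31, 20, 27]


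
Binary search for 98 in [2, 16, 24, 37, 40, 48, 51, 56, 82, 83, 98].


Step 1: lo=0, hi=10, mid=5, val=48
Step 2: lo=6, hi=10, mid=8, val=82
Step 3: lo=9, hi=10, mid=9, val=83
Step 4: lo=10, hi=10, mid=10, val=98

Found at index 10


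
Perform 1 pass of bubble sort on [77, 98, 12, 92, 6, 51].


Initial: [77, 98, 12, 92, 6, 51]
Pass 1: [77, 12, 92, 6, 51, 98] (4 swaps)

After 1 pass: [77, 12, 92, 6, 51, 98]


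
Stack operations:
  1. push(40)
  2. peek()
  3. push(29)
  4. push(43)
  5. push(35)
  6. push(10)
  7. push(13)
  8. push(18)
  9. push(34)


push(40) -> [40]
peek()->40
push(29) -> [40, 29]
push(43) -> [40, 29, 43]
push(35) -> [40, 29, 43, 35]
push(10) -> [40, 29, 43, 35, 10]
push(13) -> [40, 29, 43, 35, 10, 13]
push(18) -> [40, 29, 43, 35, 10, 13, 18]
push(34) -> [40, 29, 43, 35, 10, 13, 18, 34]

Final stack: [40, 29, 43, 35, 10, 13, 18, 34]


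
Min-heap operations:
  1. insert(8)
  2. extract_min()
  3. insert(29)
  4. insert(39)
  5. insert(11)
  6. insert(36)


insert(8) -> [8]
extract_min()->8, []
insert(29) -> [29]
insert(39) -> [29, 39]
insert(11) -> [11, 39, 29]
insert(36) -> [11, 36, 29, 39]

Final heap: [11, 36, 29, 39]


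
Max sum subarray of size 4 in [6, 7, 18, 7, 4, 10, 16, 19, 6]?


[0:4]: 38
[1:5]: 36
[2:6]: 39
[3:7]: 37
[4:8]: 49
[5:9]: 51

Max: 51 at [5:9]


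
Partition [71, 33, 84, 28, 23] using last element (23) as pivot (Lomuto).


Pivot: 23
Place pivot at 0: [23, 33, 84, 28, 71]

Partitioned: [23, 33, 84, 28, 71]


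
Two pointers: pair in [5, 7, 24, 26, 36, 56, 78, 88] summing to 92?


lo=0(5)+hi=7(88)=93
lo=0(5)+hi=6(78)=83
lo=1(7)+hi=6(78)=85
lo=2(24)+hi=6(78)=102
lo=2(24)+hi=5(56)=80
lo=3(26)+hi=5(56)=82
lo=4(36)+hi=5(56)=92

Yes: 36+56=92


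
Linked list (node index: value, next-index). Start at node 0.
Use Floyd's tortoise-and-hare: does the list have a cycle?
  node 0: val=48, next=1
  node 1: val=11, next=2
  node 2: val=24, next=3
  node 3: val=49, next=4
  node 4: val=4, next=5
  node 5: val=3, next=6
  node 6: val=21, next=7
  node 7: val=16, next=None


Floyd's tortoise (slow, +1) and hare (fast, +2):
  init: slow=0, fast=0
  step 1: slow=1, fast=2
  step 2: slow=2, fast=4
  step 3: slow=3, fast=6
  step 4: fast 6->7->None, no cycle

Cycle: no


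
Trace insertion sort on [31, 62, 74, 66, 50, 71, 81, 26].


Initial: [31, 62, 74, 66, 50, 71, 81, 26]
Insert 62: [31, 62, 74, 66, 50, 71, 81, 26]
Insert 74: [31, 62, 74, 66, 50, 71, 81, 26]
Insert 66: [31, 62, 66, 74, 50, 71, 81, 26]
Insert 50: [31, 50, 62, 66, 74, 71, 81, 26]
Insert 71: [31, 50, 62, 66, 71, 74, 81, 26]
Insert 81: [31, 50, 62, 66, 71, 74, 81, 26]
Insert 26: [26, 31, 50, 62, 66, 71, 74, 81]

Sorted: [26, 31, 50, 62, 66, 71, 74, 81]


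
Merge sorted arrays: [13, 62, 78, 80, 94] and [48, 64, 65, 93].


Take 13 from A
Take 48 from B
Take 62 from A
Take 64 from B
Take 65 from B
Take 78 from A
Take 80 from A
Take 93 from B

Merged: [13, 48, 62, 64, 65, 78, 80, 93, 94]


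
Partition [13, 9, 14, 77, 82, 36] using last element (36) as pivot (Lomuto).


Pivot: 36
  13 <= 36: advance i (no swap)
  9 <= 36: advance i (no swap)
  14 <= 36: advance i (no swap)
Place pivot at 3: [13, 9, 14, 36, 82, 77]

Partitioned: [13, 9, 14, 36, 82, 77]


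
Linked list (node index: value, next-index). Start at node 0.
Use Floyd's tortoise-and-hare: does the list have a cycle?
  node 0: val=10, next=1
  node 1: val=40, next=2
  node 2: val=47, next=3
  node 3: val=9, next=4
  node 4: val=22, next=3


Floyd's tortoise (slow, +1) and hare (fast, +2):
  init: slow=0, fast=0
  step 1: slow=1, fast=2
  step 2: slow=2, fast=4
  step 3: slow=3, fast=4
  step 4: slow=4, fast=4
  slow == fast at node 4: cycle detected

Cycle: yes


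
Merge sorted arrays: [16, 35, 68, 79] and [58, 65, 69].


Take 16 from A
Take 35 from A
Take 58 from B
Take 65 from B
Take 68 from A
Take 69 from B

Merged: [16, 35, 58, 65, 68, 69, 79]


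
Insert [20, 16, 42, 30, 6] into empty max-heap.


Insert 20: [20]
Insert 16: [20, 16]
Insert 42: [42, 16, 20]
Insert 30: [42, 30, 20, 16]
Insert 6: [42, 30, 20, 16, 6]

Final heap: [42, 30, 20, 16, 6]


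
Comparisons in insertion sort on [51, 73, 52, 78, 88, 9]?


Algorithm: insertion sort
Input: [51, 73, 52, 78, 88, 9]
Sorted: [9, 51, 52, 73, 78, 88]

10


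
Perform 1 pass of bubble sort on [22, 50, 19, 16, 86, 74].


Initial: [22, 50, 19, 16, 86, 74]
Pass 1: [22, 19, 16, 50, 74, 86] (3 swaps)

After 1 pass: [22, 19, 16, 50, 74, 86]


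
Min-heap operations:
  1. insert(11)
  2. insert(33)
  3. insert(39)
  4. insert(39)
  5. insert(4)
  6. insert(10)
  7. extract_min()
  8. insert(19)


insert(11) -> [11]
insert(33) -> [11, 33]
insert(39) -> [11, 33, 39]
insert(39) -> [11, 33, 39, 39]
insert(4) -> [4, 11, 39, 39, 33]
insert(10) -> [4, 11, 10, 39, 33, 39]
extract_min()->4, [10, 11, 39, 39, 33]
insert(19) -> [10, 11, 19, 39, 33, 39]

Final heap: [10, 11, 19, 39, 33, 39]


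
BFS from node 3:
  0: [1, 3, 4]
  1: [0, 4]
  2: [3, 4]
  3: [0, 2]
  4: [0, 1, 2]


Visit 3, enqueue [0, 2]
Visit 0, enqueue [1, 4]
Visit 2, enqueue []
Visit 1, enqueue []
Visit 4, enqueue []

BFS order: [3, 0, 2, 1, 4]


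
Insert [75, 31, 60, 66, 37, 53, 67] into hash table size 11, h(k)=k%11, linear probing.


Insert 75: h=9 -> slot 9
Insert 31: h=9, 1 probes -> slot 10
Insert 60: h=5 -> slot 5
Insert 66: h=0 -> slot 0
Insert 37: h=4 -> slot 4
Insert 53: h=9, 3 probes -> slot 1
Insert 67: h=1, 1 probes -> slot 2

Table: [66, 53, 67, None, 37, 60, None, None, None, 75, 31]


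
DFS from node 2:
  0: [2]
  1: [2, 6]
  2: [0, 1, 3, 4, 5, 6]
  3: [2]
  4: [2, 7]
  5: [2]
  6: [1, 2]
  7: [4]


Visit 2, push [6, 5, 4, 3, 1, 0]
Visit 0, push []
Visit 1, push [6]
Visit 6, push []
Visit 3, push []
Visit 4, push [7]
Visit 7, push []
Visit 5, push []

DFS order: [2, 0, 1, 6, 3, 4, 7, 5]


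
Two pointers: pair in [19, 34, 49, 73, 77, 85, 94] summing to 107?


lo=0(19)+hi=6(94)=113
lo=0(19)+hi=5(85)=104
lo=1(34)+hi=5(85)=119
lo=1(34)+hi=4(77)=111
lo=1(34)+hi=3(73)=107

Yes: 34+73=107


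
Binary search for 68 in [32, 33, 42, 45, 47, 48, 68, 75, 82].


Step 1: lo=0, hi=8, mid=4, val=47
Step 2: lo=5, hi=8, mid=6, val=68

Found at index 6


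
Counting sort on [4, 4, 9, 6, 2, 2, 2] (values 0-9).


Input: [4, 4, 9, 6, 2, 2, 2]
Counts: [0, 0, 3, 0, 2, 0, 1, 0, 0, 1]

Sorted: [2, 2, 2, 4, 4, 6, 9]


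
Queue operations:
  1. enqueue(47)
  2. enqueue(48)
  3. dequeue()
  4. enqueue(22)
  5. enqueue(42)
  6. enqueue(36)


enqueue(47) -> [47]
enqueue(48) -> [47, 48]
dequeue()->47, [48]
enqueue(22) -> [48, 22]
enqueue(42) -> [48, 22, 42]
enqueue(36) -> [48, 22, 42, 36]

Final queue: [48, 22, 42, 36]


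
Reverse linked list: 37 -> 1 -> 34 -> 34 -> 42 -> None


Step 1: curr=37, set curr.next=prev(None) | reversed so far: 37
Step 2: curr=1, set curr.next=prev(37) | reversed so far: 1 -> 37
Step 3: curr=34, set curr.next=prev(1) | reversed so far: 34 -> 1 -> 37
Step 4: curr=34, set curr.next=prev(34) | reversed so far: 34 -> 34 -> 1 -> 37
Step 5: curr=42, set curr.next=prev(34) | reversed so far: 42 -> 34 -> 34 -> 1 -> 37

42 -> 34 -> 34 -> 1 -> 37 -> None


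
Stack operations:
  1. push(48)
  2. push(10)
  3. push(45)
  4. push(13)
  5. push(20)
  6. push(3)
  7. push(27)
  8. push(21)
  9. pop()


push(48) -> [48]
push(10) -> [48, 10]
push(45) -> [48, 10, 45]
push(13) -> [48, 10, 45, 13]
push(20) -> [48, 10, 45, 13, 20]
push(3) -> [48, 10, 45, 13, 20, 3]
push(27) -> [48, 10, 45, 13, 20, 3, 27]
push(21) -> [48, 10, 45, 13, 20, 3, 27, 21]
pop()->21, [48, 10, 45, 13, 20, 3, 27]

Final stack: [48, 10, 45, 13, 20, 3, 27]


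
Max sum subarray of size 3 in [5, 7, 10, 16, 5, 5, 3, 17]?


[0:3]: 22
[1:4]: 33
[2:5]: 31
[3:6]: 26
[4:7]: 13
[5:8]: 25

Max: 33 at [1:4]


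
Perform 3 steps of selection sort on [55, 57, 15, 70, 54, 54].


Initial: [55, 57, 15, 70, 54, 54]
Step 1: min=15 at 2
  Swap: [15, 57, 55, 70, 54, 54]
Step 2: min=54 at 4
  Swap: [15, 54, 55, 70, 57, 54]
Step 3: min=54 at 5
  Swap: [15, 54, 54, 70, 57, 55]

After 3 steps: [15, 54, 54, 70, 57, 55]


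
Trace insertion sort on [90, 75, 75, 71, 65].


Initial: [90, 75, 75, 71, 65]
Insert 75: [75, 90, 75, 71, 65]
Insert 75: [75, 75, 90, 71, 65]
Insert 71: [71, 75, 75, 90, 65]
Insert 65: [65, 71, 75, 75, 90]

Sorted: [65, 71, 75, 75, 90]


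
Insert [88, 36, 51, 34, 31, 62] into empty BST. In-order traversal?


Insert 88: root
Insert 36: L from 88
Insert 51: L from 88 -> R from 36
Insert 34: L from 88 -> L from 36
Insert 31: L from 88 -> L from 36 -> L from 34
Insert 62: L from 88 -> R from 36 -> R from 51

In-order: [31, 34, 36, 51, 62, 88]


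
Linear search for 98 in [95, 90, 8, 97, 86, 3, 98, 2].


i=0: 95!=98
i=1: 90!=98
i=2: 8!=98
i=3: 97!=98
i=4: 86!=98
i=5: 3!=98
i=6: 98==98 found!

Found at 6, 7 comps


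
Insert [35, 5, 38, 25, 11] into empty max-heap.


Insert 35: [35]
Insert 5: [35, 5]
Insert 38: [38, 5, 35]
Insert 25: [38, 25, 35, 5]
Insert 11: [38, 25, 35, 5, 11]

Final heap: [38, 25, 35, 5, 11]


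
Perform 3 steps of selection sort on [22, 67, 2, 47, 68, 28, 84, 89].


Initial: [22, 67, 2, 47, 68, 28, 84, 89]
Step 1: min=2 at 2
  Swap: [2, 67, 22, 47, 68, 28, 84, 89]
Step 2: min=22 at 2
  Swap: [2, 22, 67, 47, 68, 28, 84, 89]
Step 3: min=28 at 5
  Swap: [2, 22, 28, 47, 68, 67, 84, 89]

After 3 steps: [2, 22, 28, 47, 68, 67, 84, 89]


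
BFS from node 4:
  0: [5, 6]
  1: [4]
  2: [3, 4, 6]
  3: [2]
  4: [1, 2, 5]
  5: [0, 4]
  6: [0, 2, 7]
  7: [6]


Visit 4, enqueue [1, 2, 5]
Visit 1, enqueue []
Visit 2, enqueue [3, 6]
Visit 5, enqueue [0]
Visit 3, enqueue []
Visit 6, enqueue [7]
Visit 0, enqueue []
Visit 7, enqueue []

BFS order: [4, 1, 2, 5, 3, 6, 0, 7]


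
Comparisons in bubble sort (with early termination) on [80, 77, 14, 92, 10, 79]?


Algorithm: bubble sort (with early termination)
Input: [80, 77, 14, 92, 10, 79]
Sorted: [10, 14, 77, 79, 80, 92]

15


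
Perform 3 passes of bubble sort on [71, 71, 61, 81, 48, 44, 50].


Initial: [71, 71, 61, 81, 48, 44, 50]
Pass 1: [71, 61, 71, 48, 44, 50, 81] (4 swaps)
Pass 2: [61, 71, 48, 44, 50, 71, 81] (4 swaps)
Pass 3: [61, 48, 44, 50, 71, 71, 81] (3 swaps)

After 3 passes: [61, 48, 44, 50, 71, 71, 81]


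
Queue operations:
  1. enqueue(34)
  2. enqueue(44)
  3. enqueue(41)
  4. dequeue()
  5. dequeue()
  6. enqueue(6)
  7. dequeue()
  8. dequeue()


enqueue(34) -> [34]
enqueue(44) -> [34, 44]
enqueue(41) -> [34, 44, 41]
dequeue()->34, [44, 41]
dequeue()->44, [41]
enqueue(6) -> [41, 6]
dequeue()->41, [6]
dequeue()->6, []

Final queue: []


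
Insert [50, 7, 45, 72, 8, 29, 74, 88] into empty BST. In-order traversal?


Insert 50: root
Insert 7: L from 50
Insert 45: L from 50 -> R from 7
Insert 72: R from 50
Insert 8: L from 50 -> R from 7 -> L from 45
Insert 29: L from 50 -> R from 7 -> L from 45 -> R from 8
Insert 74: R from 50 -> R from 72
Insert 88: R from 50 -> R from 72 -> R from 74

In-order: [7, 8, 29, 45, 50, 72, 74, 88]


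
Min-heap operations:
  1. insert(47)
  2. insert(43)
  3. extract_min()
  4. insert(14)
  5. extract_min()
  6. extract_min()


insert(47) -> [47]
insert(43) -> [43, 47]
extract_min()->43, [47]
insert(14) -> [14, 47]
extract_min()->14, [47]
extract_min()->47, []

Final heap: []


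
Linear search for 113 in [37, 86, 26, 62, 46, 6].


i=0: 37!=113
i=1: 86!=113
i=2: 26!=113
i=3: 62!=113
i=4: 46!=113
i=5: 6!=113

Not found, 6 comps


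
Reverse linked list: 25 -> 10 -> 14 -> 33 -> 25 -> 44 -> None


Step 1: curr=25, set curr.next=prev(None) | reversed so far: 25
Step 2: curr=10, set curr.next=prev(25) | reversed so far: 10 -> 25
Step 3: curr=14, set curr.next=prev(10) | reversed so far: 14 -> 10 -> 25
Step 4: curr=33, set curr.next=prev(14) | reversed so far: 33 -> 14 -> 10 -> 25
Step 5: curr=25, set curr.next=prev(33) | reversed so far: 25 -> 33 -> 14 -> 10 -> 25
Step 6: curr=44, set curr.next=prev(25) | reversed so far: 44 -> 25 -> 33 -> 14 -> 10 -> 25

44 -> 25 -> 33 -> 14 -> 10 -> 25 -> None


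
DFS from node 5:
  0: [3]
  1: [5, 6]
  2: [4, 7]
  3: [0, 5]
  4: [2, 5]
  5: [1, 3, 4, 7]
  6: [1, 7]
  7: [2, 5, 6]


Visit 5, push [7, 4, 3, 1]
Visit 1, push [6]
Visit 6, push [7]
Visit 7, push [2]
Visit 2, push [4]
Visit 4, push []
Visit 3, push [0]
Visit 0, push []

DFS order: [5, 1, 6, 7, 2, 4, 3, 0]


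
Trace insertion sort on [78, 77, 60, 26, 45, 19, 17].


Initial: [78, 77, 60, 26, 45, 19, 17]
Insert 77: [77, 78, 60, 26, 45, 19, 17]
Insert 60: [60, 77, 78, 26, 45, 19, 17]
Insert 26: [26, 60, 77, 78, 45, 19, 17]
Insert 45: [26, 45, 60, 77, 78, 19, 17]
Insert 19: [19, 26, 45, 60, 77, 78, 17]
Insert 17: [17, 19, 26, 45, 60, 77, 78]

Sorted: [17, 19, 26, 45, 60, 77, 78]


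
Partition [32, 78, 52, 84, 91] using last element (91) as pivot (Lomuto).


Pivot: 91
  32 <= 91: advance i (no swap)
  78 <= 91: advance i (no swap)
  52 <= 91: advance i (no swap)
  84 <= 91: advance i (no swap)
Place pivot at 4: [32, 78, 52, 84, 91]

Partitioned: [32, 78, 52, 84, 91]


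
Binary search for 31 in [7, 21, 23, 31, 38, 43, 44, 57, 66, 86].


Step 1: lo=0, hi=9, mid=4, val=38
Step 2: lo=0, hi=3, mid=1, val=21
Step 3: lo=2, hi=3, mid=2, val=23
Step 4: lo=3, hi=3, mid=3, val=31

Found at index 3


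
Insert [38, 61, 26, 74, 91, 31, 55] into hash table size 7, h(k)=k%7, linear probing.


Insert 38: h=3 -> slot 3
Insert 61: h=5 -> slot 5
Insert 26: h=5, 1 probes -> slot 6
Insert 74: h=4 -> slot 4
Insert 91: h=0 -> slot 0
Insert 31: h=3, 5 probes -> slot 1
Insert 55: h=6, 3 probes -> slot 2

Table: [91, 31, 55, 38, 74, 61, 26]


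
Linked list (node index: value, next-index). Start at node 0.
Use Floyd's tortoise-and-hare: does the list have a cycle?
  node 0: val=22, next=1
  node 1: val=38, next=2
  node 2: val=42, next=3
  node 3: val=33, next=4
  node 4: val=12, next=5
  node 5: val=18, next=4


Floyd's tortoise (slow, +1) and hare (fast, +2):
  init: slow=0, fast=0
  step 1: slow=1, fast=2
  step 2: slow=2, fast=4
  step 3: slow=3, fast=4
  step 4: slow=4, fast=4
  slow == fast at node 4: cycle detected

Cycle: yes


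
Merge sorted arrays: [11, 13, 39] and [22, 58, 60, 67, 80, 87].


Take 11 from A
Take 13 from A
Take 22 from B
Take 39 from A

Merged: [11, 13, 22, 39, 58, 60, 67, 80, 87]


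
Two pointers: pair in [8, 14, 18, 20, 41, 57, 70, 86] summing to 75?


lo=0(8)+hi=7(86)=94
lo=0(8)+hi=6(70)=78
lo=0(8)+hi=5(57)=65
lo=1(14)+hi=5(57)=71
lo=2(18)+hi=5(57)=75

Yes: 18+57=75


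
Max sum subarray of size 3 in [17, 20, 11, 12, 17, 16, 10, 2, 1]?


[0:3]: 48
[1:4]: 43
[2:5]: 40
[3:6]: 45
[4:7]: 43
[5:8]: 28
[6:9]: 13

Max: 48 at [0:3]


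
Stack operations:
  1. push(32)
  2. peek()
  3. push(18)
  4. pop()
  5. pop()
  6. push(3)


push(32) -> [32]
peek()->32
push(18) -> [32, 18]
pop()->18, [32]
pop()->32, []
push(3) -> [3]

Final stack: [3]


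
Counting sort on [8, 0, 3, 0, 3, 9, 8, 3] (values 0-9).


Input: [8, 0, 3, 0, 3, 9, 8, 3]
Counts: [2, 0, 0, 3, 0, 0, 0, 0, 2, 1]

Sorted: [0, 0, 3, 3, 3, 8, 8, 9]


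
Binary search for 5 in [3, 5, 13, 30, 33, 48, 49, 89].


Step 1: lo=0, hi=7, mid=3, val=30
Step 2: lo=0, hi=2, mid=1, val=5

Found at index 1


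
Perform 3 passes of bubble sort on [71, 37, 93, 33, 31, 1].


Initial: [71, 37, 93, 33, 31, 1]
Pass 1: [37, 71, 33, 31, 1, 93] (4 swaps)
Pass 2: [37, 33, 31, 1, 71, 93] (3 swaps)
Pass 3: [33, 31, 1, 37, 71, 93] (3 swaps)

After 3 passes: [33, 31, 1, 37, 71, 93]


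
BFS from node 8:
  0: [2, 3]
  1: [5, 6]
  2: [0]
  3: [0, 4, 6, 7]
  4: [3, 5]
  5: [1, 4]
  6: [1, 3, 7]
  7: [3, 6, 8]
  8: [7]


Visit 8, enqueue [7]
Visit 7, enqueue [3, 6]
Visit 3, enqueue [0, 4]
Visit 6, enqueue [1]
Visit 0, enqueue [2]
Visit 4, enqueue [5]
Visit 1, enqueue []
Visit 2, enqueue []
Visit 5, enqueue []

BFS order: [8, 7, 3, 6, 0, 4, 1, 2, 5]


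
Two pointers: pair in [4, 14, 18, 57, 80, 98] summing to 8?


lo=0(4)+hi=5(98)=102
lo=0(4)+hi=4(80)=84
lo=0(4)+hi=3(57)=61
lo=0(4)+hi=2(18)=22
lo=0(4)+hi=1(14)=18

No pair found


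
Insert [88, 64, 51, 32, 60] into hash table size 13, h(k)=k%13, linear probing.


Insert 88: h=10 -> slot 10
Insert 64: h=12 -> slot 12
Insert 51: h=12, 1 probes -> slot 0
Insert 32: h=6 -> slot 6
Insert 60: h=8 -> slot 8

Table: [51, None, None, None, None, None, 32, None, 60, None, 88, None, 64]


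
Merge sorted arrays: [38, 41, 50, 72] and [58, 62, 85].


Take 38 from A
Take 41 from A
Take 50 from A
Take 58 from B
Take 62 from B
Take 72 from A

Merged: [38, 41, 50, 58, 62, 72, 85]


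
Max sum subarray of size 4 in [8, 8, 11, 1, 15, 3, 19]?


[0:4]: 28
[1:5]: 35
[2:6]: 30
[3:7]: 38

Max: 38 at [3:7]


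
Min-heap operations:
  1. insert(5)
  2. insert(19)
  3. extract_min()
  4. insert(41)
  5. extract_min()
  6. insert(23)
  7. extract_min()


insert(5) -> [5]
insert(19) -> [5, 19]
extract_min()->5, [19]
insert(41) -> [19, 41]
extract_min()->19, [41]
insert(23) -> [23, 41]
extract_min()->23, [41]

Final heap: [41]


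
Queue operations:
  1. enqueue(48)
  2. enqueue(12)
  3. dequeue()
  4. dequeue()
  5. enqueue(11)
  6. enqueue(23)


enqueue(48) -> [48]
enqueue(12) -> [48, 12]
dequeue()->48, [12]
dequeue()->12, []
enqueue(11) -> [11]
enqueue(23) -> [11, 23]

Final queue: [11, 23]


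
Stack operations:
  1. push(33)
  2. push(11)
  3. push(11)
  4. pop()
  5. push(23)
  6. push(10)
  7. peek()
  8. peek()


push(33) -> [33]
push(11) -> [33, 11]
push(11) -> [33, 11, 11]
pop()->11, [33, 11]
push(23) -> [33, 11, 23]
push(10) -> [33, 11, 23, 10]
peek()->10
peek()->10

Final stack: [33, 11, 23, 10]


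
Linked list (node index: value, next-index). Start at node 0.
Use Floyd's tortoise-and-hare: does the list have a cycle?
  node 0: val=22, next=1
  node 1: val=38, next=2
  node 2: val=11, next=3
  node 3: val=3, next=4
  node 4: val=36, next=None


Floyd's tortoise (slow, +1) and hare (fast, +2):
  init: slow=0, fast=0
  step 1: slow=1, fast=2
  step 2: slow=2, fast=4
  step 3: fast -> None, no cycle

Cycle: no


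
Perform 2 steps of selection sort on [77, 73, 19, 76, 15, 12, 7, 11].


Initial: [77, 73, 19, 76, 15, 12, 7, 11]
Step 1: min=7 at 6
  Swap: [7, 73, 19, 76, 15, 12, 77, 11]
Step 2: min=11 at 7
  Swap: [7, 11, 19, 76, 15, 12, 77, 73]

After 2 steps: [7, 11, 19, 76, 15, 12, 77, 73]


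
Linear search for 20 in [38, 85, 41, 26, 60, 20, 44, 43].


i=0: 38!=20
i=1: 85!=20
i=2: 41!=20
i=3: 26!=20
i=4: 60!=20
i=5: 20==20 found!

Found at 5, 6 comps


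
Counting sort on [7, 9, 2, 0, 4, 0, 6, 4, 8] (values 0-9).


Input: [7, 9, 2, 0, 4, 0, 6, 4, 8]
Counts: [2, 0, 1, 0, 2, 0, 1, 1, 1, 1]

Sorted: [0, 0, 2, 4, 4, 6, 7, 8, 9]


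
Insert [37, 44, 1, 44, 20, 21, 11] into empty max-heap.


Insert 37: [37]
Insert 44: [44, 37]
Insert 1: [44, 37, 1]
Insert 44: [44, 44, 1, 37]
Insert 20: [44, 44, 1, 37, 20]
Insert 21: [44, 44, 21, 37, 20, 1]
Insert 11: [44, 44, 21, 37, 20, 1, 11]

Final heap: [44, 44, 21, 37, 20, 1, 11]


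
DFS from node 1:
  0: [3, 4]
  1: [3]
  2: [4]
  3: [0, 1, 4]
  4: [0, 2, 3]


Visit 1, push [3]
Visit 3, push [4, 0]
Visit 0, push [4]
Visit 4, push [2]
Visit 2, push []

DFS order: [1, 3, 0, 4, 2]


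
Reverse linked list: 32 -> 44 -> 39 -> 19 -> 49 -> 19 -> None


Step 1: curr=32, set curr.next=prev(None) | reversed so far: 32
Step 2: curr=44, set curr.next=prev(32) | reversed so far: 44 -> 32
Step 3: curr=39, set curr.next=prev(44) | reversed so far: 39 -> 44 -> 32
Step 4: curr=19, set curr.next=prev(39) | reversed so far: 19 -> 39 -> 44 -> 32
Step 5: curr=49, set curr.next=prev(19) | reversed so far: 49 -> 19 -> 39 -> 44 -> 32
Step 6: curr=19, set curr.next=prev(49) | reversed so far: 19 -> 49 -> 19 -> 39 -> 44 -> 32

19 -> 49 -> 19 -> 39 -> 44 -> 32 -> None
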